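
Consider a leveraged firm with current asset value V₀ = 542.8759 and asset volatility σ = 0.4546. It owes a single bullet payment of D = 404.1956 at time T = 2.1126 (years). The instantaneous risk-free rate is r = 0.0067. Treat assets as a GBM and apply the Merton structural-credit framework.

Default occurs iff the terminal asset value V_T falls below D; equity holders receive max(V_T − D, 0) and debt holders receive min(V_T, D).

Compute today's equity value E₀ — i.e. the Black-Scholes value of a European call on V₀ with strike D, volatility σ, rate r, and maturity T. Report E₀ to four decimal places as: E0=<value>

d₁ = [ln(V₀/D) + (r + σ²/2)T] / (σ√T)
   = [ln(542.8759/404.1956) + (0.0067 + 0.5·0.4546²)·2.1126] / (0.4546·√2.1126)
   = [0.294982 + 0.232451] / 0.660751 = 0.798231
d₂ = d₁ − σ√T = 0.798231 − 0.660751 = 0.137480
N(d₁) = 0.787632,  N(d₂) = 0.554674,  e^(−rT) = 0.985945
E₀ = V₀·N(d₁) − D·e^(−rT)·N(d₂)
   = 542.8759·0.787632 − 404.1956·0.985945·0.554674 = 206.540479

E0=206.5405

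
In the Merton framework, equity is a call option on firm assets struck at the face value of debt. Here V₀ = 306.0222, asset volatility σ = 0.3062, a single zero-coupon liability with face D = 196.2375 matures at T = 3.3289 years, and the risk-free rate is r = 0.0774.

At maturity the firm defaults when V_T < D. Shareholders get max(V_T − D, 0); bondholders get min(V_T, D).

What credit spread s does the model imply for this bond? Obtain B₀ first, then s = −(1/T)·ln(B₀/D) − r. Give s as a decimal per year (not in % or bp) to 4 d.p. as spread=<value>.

spread=0.0118

d₁ = [ln(V₀/D) + (r + σ²/2)T] / (σ√T)
   = [ln(306.0222/196.2375) + (0.0774 + 0.5·0.3062²)·3.3289] / (0.3062·√3.3289)
   = [0.444332 + 0.413713] / 0.558670 = 1.535870
d₂ = d₁ − σ√T = 1.535870 − 0.558670 = 0.977200
N(d₁) = 0.937715,  N(d₂) = 0.835765,  e^(−rT) = 0.772860
E₀ = V₀·N(d₁) − D·e^(−rT)·N(d₂)
   = 306.0222·0.937715 − 196.2375·0.772860·0.835765 = 160.205966
B₀ = V₀ − E₀ = 306.0222 − 160.205966 = 145.816234
spread = −(1/T)·ln(B₀/D) − r = −(1/3.3289)·ln(145.816234/196.2375) − 0.0774 = 0.01181220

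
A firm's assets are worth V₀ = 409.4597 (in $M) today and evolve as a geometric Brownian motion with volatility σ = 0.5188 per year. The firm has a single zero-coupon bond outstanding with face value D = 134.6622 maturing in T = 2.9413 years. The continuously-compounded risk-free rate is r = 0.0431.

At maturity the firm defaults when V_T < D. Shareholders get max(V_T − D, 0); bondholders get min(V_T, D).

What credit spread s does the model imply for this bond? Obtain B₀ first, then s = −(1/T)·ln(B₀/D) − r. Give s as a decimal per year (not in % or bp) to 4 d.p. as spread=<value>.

d₁ = [ln(V₀/D) + (r + σ²/2)T] / (σ√T)
   = [ln(409.4597/134.6622) + (0.0431 + 0.5·0.5188²)·2.9413] / (0.5188·√2.9413)
   = [1.112069 + 0.522601] / 0.889753 = 1.837217
d₂ = d₁ − σ√T = 1.837217 − 0.889753 = 0.947463
N(d₁) = 0.966911,  N(d₂) = 0.828299,  e^(−rT) = 0.880936
E₀ = V₀·N(d₁) − D·e^(−rT)·N(d₂)
   = 409.4597·0.966911 − 134.6622·0.880936·0.828299 = 297.651023
B₀ = V₀ − E₀ = 409.4597 − 297.651023 = 111.808677
spread = −(1/T)·ln(B₀/D) − r = −(1/2.9413)·ln(111.808677/134.6622) − 0.0431 = 0.02013063

spread=0.0201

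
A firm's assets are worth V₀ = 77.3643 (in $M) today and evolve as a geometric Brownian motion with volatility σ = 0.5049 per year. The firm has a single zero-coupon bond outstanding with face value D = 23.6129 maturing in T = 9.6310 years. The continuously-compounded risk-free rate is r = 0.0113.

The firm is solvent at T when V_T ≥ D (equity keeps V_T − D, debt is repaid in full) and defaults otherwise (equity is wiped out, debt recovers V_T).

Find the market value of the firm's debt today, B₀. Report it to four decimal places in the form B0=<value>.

B0=15.1074

d₁ = [ln(V₀/D) + (r + σ²/2)T] / (σ√T)
   = [ln(77.3643/23.6129) + (0.0113 + 0.5·0.5049²)·9.6310] / (0.5049·√9.6310)
   = [1.186732 + 1.336417] / 1.566899 = 1.610282
d₂ = d₁ − σ√T = 1.610282 − 1.566899 = 0.043382
N(d₁) = 0.946332,  N(d₂) = 0.517302,  e^(−rT) = 0.896883
E₀ = V₀·N(d₁) − D·e^(−rT)·N(d₂)
   = 77.3643·0.946332 − 23.6129·0.896883·0.517302 = 62.256884
B₀ = V₀ − E₀ = 77.3643 − 62.256884 = 15.107416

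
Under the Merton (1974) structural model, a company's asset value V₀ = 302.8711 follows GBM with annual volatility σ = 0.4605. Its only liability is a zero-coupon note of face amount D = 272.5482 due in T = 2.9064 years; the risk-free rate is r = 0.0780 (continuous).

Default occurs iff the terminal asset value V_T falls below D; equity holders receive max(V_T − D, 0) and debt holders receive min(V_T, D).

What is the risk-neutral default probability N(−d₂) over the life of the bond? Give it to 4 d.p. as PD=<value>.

PD=0.4878

d₁ = [ln(V₀/D) + (r + σ²/2)T] / (σ√T)
   = [ln(302.8711/272.5482) + (0.0780 + 0.5·0.4605²)·2.9064] / (0.4605·√2.9064)
   = [0.105492 + 0.534865] / 0.785068 = 0.815671
d₂ = d₁ − σ√T = 0.815671 − 0.785068 = 0.030603
risk-neutral PD = N(−d₂) = N(-0.030603) = 0.487793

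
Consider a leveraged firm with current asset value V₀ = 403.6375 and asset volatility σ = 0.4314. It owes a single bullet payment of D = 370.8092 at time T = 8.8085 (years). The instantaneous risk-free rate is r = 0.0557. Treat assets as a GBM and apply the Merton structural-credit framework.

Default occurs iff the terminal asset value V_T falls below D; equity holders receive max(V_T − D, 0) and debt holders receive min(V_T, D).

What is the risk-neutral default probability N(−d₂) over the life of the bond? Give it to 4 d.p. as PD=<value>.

d₁ = [ln(V₀/D) + (r + σ²/2)T] / (σ√T)
   = [ln(403.6375/370.8092) + (0.0557 + 0.5·0.4314²)·8.8085] / (0.4314·√8.8085)
   = [0.084830 + 1.310291] / 1.280357 = 1.089634
d₂ = d₁ − σ√T = 1.089634 − 1.280357 = -0.190723
risk-neutral PD = N(−d₂) = N(0.190723) = 0.575629

PD=0.5756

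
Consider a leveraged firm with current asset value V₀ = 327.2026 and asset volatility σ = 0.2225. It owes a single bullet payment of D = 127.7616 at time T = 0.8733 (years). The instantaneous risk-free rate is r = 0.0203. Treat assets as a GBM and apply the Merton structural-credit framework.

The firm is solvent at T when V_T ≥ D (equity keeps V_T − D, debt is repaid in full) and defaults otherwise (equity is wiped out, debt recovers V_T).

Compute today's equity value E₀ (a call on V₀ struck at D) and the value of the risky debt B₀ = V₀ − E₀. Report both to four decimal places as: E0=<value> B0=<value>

d₁ = [ln(V₀/D) + (r + σ²/2)T] / (σ√T)
   = [ln(327.2026/127.7616) + (0.0203 + 0.5·0.2225²)·0.8733] / (0.2225·√0.8733)
   = [0.940414 + 0.039345] / 0.207927 = 4.712021
d₂ = d₁ − σ√T = 4.712021 − 0.207927 = 4.504094
N(d₁) = 0.999999,  N(d₂) = 0.999997,  e^(−rT) = 0.982428
E₀ = V₀·N(d₁) − D·e^(−rT)·N(d₂)
   = 327.2026·0.999999 − 127.7616·0.982428·0.999997 = 201.686015
B₀ = V₀ − E₀ = 327.2026 − 201.686015 = 125.516585

E0=201.6860 B0=125.5166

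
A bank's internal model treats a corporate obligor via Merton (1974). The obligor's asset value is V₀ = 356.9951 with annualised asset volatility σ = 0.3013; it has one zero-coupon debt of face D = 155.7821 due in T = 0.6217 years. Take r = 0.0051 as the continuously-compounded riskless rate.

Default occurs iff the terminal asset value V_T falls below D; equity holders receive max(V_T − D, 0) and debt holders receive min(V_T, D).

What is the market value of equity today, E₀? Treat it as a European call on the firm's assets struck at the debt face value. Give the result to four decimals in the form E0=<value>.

d₁ = [ln(V₀/D) + (r + σ²/2)T] / (σ√T)
   = [ln(356.9951/155.7821) + (0.0051 + 0.5·0.3013²)·0.6217] / (0.3013·√0.6217)
   = [0.829264 + 0.031390] / 0.237569 = 3.622755
d₂ = d₁ − σ√T = 3.622755 − 0.237569 = 3.385187
N(d₁) = 0.999854,  N(d₂) = 0.999644,  e^(−rT) = 0.996834
E₀ = V₀·N(d₁) − D·e^(−rT)·N(d₂)
   = 356.9951·0.999854 − 155.7821·0.996834·0.999644 = 201.709351

E0=201.7094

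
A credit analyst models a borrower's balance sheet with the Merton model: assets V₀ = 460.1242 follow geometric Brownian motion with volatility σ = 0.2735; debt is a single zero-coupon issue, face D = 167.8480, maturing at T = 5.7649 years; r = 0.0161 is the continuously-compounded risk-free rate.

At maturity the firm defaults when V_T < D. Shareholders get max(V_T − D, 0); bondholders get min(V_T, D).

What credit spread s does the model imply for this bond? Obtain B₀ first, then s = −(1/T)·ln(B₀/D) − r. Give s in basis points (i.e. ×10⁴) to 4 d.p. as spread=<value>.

spread=37.0895

d₁ = [ln(V₀/D) + (r + σ²/2)T] / (σ√T)
   = [ln(460.1242/167.8480) + (0.0161 + 0.5·0.2735²)·5.7649] / (0.2735·√5.7649)
   = [1.008438 + 0.308429] / 0.656679 = 2.005342
d₂ = d₁ − σ√T = 2.005342 − 0.656679 = 1.348663
N(d₁) = 0.977537,  N(d₂) = 0.911277,  e^(−rT) = 0.911362
E₀ = V₀·N(d₁) − D·e^(−rT)·N(d₂)
   = 460.1242·0.977537 − 167.8480·0.911362·0.911277 = 310.389926
B₀ = V₀ − E₀ = 460.1242 − 310.389926 = 149.734274
spread = −(1/T)·ln(B₀/D) − r = −(1/5.7649)·ln(149.734274/167.8480) − 0.0161 = 0.00370895
in basis points: 0.00370895 × 10⁴ = 37.0895 bp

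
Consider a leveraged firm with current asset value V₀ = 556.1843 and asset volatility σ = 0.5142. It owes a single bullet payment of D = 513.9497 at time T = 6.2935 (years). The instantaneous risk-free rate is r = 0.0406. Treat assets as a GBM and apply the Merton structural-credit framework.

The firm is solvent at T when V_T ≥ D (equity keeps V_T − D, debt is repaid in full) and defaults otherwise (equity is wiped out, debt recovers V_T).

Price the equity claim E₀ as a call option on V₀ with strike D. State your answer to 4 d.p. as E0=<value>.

E0=315.1771

d₁ = [ln(V₀/D) + (r + σ²/2)T] / (σ√T)
   = [ln(556.1843/513.9497) + (0.0406 + 0.5·0.5142²)·6.2935] / (0.5142·√6.2935)
   = [0.078974 + 1.087522] / 1.289966 = 0.904285
d₂ = d₁ − σ√T = 0.904285 − 1.289966 = -0.385681
N(d₁) = 0.817078,  N(d₂) = 0.349866,  e^(−rT) = 0.774517
E₀ = V₀·N(d₁) − D·e^(−rT)·N(d₂)
   = 556.1843·0.817078 − 513.9497·0.774517·0.349866 = 315.177082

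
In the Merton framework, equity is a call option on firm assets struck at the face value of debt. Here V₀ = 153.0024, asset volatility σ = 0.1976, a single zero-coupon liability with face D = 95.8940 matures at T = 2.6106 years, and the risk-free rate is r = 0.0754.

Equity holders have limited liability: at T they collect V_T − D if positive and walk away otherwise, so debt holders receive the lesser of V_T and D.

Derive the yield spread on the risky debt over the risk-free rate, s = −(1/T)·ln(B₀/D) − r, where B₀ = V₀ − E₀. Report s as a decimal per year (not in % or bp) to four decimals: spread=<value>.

d₁ = [ln(V₀/D) + (r + σ²/2)T] / (σ√T)
   = [ln(153.0024/95.8940) + (0.0754 + 0.5·0.1976²)·2.6106] / (0.1976·√2.6106)
   = [0.467210 + 0.247806] / 0.319269 = 2.239539
d₂ = d₁ − σ√T = 2.239539 − 0.319269 = 1.920269
N(d₁) = 0.987440,  N(d₂) = 0.972588,  e^(−rT) = 0.821323
E₀ = V₀·N(d₁) − D·e^(−rT)·N(d₂)
   = 153.0024·0.987440 − 95.8940·0.821323·0.972588 = 74.479669
B₀ = V₀ − E₀ = 153.0024 − 74.479669 = 78.522731
spread = −(1/T)·ln(B₀/D) − r = −(1/2.6106)·ln(78.522731/95.8940) − 0.0754 = 0.00115530

spread=0.0012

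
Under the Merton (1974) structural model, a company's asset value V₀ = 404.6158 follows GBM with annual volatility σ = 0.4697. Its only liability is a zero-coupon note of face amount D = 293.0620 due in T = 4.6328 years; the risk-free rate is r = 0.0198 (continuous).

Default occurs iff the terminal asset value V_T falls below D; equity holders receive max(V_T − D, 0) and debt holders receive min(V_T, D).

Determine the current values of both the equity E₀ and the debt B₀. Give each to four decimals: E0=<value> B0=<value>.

d₁ = [ln(V₀/D) + (r + σ²/2)T] / (σ√T)
   = [ln(404.6158/293.0620) + (0.0198 + 0.5·0.4697²)·4.6328] / (0.4697·√4.6328)
   = [0.322554 + 0.602769] / 1.010979 = 0.915274
d₂ = d₁ − σ√T = 0.915274 − 1.010979 = -0.095706
N(d₁) = 0.819976,  N(d₂) = 0.461877,  e^(−rT) = 0.912352
E₀ = V₀·N(d₁) − D·e^(−rT)·N(d₂)
   = 404.6158·0.819976 − 293.0620·0.912352·0.461877 = 208.280536
B₀ = V₀ − E₀ = 404.6158 − 208.280536 = 196.335264

E0=208.2805 B0=196.3353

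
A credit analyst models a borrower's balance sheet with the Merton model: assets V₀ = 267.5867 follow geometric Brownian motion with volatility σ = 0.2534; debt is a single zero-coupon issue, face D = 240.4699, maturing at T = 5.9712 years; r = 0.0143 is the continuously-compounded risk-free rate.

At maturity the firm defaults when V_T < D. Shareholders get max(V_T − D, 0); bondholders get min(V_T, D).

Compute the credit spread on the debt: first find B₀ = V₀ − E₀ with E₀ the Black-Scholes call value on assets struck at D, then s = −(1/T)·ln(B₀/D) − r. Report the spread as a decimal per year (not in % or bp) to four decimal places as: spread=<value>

d₁ = [ln(V₀/D) + (r + σ²/2)T] / (σ√T)
   = [ln(267.5867/240.4699) + (0.0143 + 0.5·0.2534²)·5.9712] / (0.2534·√5.9712)
   = [0.106849 + 0.277098] / 0.619209 = 0.620060
d₂ = d₁ − σ√T = 0.620060 − 0.619209 = 0.000851
N(d₁) = 0.732391,  N(d₂) = 0.500339,  e^(−rT) = 0.918156
E₀ = V₀·N(d₁) − D·e^(−rT)·N(d₂)
   = 267.5867·0.732391 − 240.4699·0.918156·0.500339 = 85.508695
B₀ = V₀ − E₀ = 267.5867 − 85.508695 = 182.078005
spread = −(1/T)·ln(B₀/D) − r = −(1/5.9712)·ln(182.078005/240.4699) − 0.0143 = 0.03228356

spread=0.0323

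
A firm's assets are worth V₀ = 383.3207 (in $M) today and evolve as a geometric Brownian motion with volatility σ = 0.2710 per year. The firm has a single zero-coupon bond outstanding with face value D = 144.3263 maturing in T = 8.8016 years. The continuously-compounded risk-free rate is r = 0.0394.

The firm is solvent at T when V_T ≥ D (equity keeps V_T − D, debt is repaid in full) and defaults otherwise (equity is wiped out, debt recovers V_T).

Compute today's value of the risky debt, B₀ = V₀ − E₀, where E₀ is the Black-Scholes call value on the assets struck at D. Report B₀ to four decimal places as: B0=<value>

B0=98.9147

d₁ = [ln(V₀/D) + (r + σ²/2)T] / (σ√T)
   = [ln(383.3207/144.3263) + (0.0394 + 0.5·0.2710²)·8.8016] / (0.2710·√8.8016)
   = [0.976795 + 0.669982] / 0.803989 = 2.048259
d₂ = d₁ − σ√T = 2.048259 − 0.803989 = 1.244270
N(d₁) = 0.979733,  N(d₂) = 0.893300,  e^(−rT) = 0.706959
E₀ = V₀·N(d₁) − D·e^(−rT)·N(d₂)
   = 383.3207·0.979733 − 144.3263·0.706959·0.893300 = 284.405990
B₀ = V₀ − E₀ = 383.3207 − 284.405990 = 98.914710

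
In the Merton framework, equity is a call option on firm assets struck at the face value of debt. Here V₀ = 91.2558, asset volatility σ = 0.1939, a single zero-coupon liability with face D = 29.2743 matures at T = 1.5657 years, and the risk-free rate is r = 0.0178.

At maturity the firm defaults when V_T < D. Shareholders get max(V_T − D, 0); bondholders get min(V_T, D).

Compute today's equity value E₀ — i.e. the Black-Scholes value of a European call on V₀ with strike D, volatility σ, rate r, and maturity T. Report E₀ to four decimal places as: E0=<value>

E0=62.7861

d₁ = [ln(V₀/D) + (r + σ²/2)T] / (σ√T)
   = [ln(91.2558/29.2743) + (0.0178 + 0.5·0.1939²)·1.5657] / (0.1939·√1.5657)
   = [1.136957 + 0.057302] / 0.242623 = 4.922281
d₂ = d₁ − σ√T = 4.922281 − 0.242623 = 4.679658
N(d₁) = 1.000000,  N(d₂) = 0.999999,  e^(−rT) = 0.972515
E₀ = V₀·N(d₁) − D·e^(−rT)·N(d₂)
   = 91.2558·1.000000 − 29.2743·0.972515·0.999999 = 62.786097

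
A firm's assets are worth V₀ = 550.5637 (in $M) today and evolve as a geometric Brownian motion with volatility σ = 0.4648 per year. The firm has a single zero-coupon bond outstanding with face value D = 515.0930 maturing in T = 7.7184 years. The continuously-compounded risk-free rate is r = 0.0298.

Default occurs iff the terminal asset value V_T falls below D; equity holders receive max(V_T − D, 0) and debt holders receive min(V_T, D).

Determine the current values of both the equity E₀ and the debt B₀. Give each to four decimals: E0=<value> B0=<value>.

E0=306.9526 B0=243.6111

d₁ = [ln(V₀/D) + (r + σ²/2)T] / (σ√T)
   = [ln(550.5637/515.0930) + (0.0298 + 0.5·0.4648²)·7.7184] / (0.4648·√7.7184)
   = [0.066595 + 1.063746] / 1.291308 = 0.875346
d₂ = d₁ − σ√T = 0.875346 − 1.291308 = -0.415962
N(d₁) = 0.809307,  N(d₂) = 0.338719,  e^(−rT) = 0.794527
E₀ = V₀·N(d₁) − D·e^(−rT)·N(d₂)
   = 550.5637·0.809307 − 515.0930·0.794527·0.338719 = 306.952606
B₀ = V₀ − E₀ = 550.5637 − 306.952606 = 243.611094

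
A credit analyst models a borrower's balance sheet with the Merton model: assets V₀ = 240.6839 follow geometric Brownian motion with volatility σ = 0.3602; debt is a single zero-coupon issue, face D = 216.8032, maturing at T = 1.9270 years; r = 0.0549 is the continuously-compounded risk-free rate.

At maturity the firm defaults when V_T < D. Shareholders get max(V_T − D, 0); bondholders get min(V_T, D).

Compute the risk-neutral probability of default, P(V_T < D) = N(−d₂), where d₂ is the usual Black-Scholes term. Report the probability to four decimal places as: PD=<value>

d₁ = [ln(V₀/D) + (r + σ²/2)T] / (σ√T)
   = [ln(240.6839/216.8032) + (0.0549 + 0.5·0.3602²)·1.9270] / (0.3602·√1.9270)
   = [0.104494 + 0.230801] / 0.500017 = 0.670568
d₂ = d₁ − σ√T = 0.670568 − 0.500017 = 0.170551
risk-neutral PD = N(−d₂) = N(-0.170551) = 0.432288

PD=0.4323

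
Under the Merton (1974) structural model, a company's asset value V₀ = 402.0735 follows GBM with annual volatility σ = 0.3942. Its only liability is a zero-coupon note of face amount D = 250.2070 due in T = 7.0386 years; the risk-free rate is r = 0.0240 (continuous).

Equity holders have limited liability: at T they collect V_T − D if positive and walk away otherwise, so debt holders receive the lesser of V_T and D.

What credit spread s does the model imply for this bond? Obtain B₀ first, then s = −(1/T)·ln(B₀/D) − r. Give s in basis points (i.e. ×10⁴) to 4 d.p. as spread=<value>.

d₁ = [ln(V₀/D) + (r + σ²/2)T] / (σ√T)
   = [ln(402.0735/250.2070) + (0.0240 + 0.5·0.3942²)·7.0386] / (0.3942·√7.0386)
   = [0.474346 + 0.715803] / 1.045827 = 1.137999
d₂ = d₁ − σ√T = 1.137999 − 1.045827 = 0.092172
N(d₁) = 0.872439,  N(d₂) = 0.536719,  e^(−rT) = 0.844571
E₀ = V₀·N(d₁) − D·e^(−rT)·N(d₂)
   = 402.0735·0.872439 − 250.2070·0.844571·0.536719 = 237.366574
B₀ = V₀ − E₀ = 402.0735 − 237.366574 = 164.706926
spread = −(1/T)·ln(B₀/D) − r = −(1/7.0386)·ln(164.706926/250.2070) − 0.0240 = 0.03540398
in basis points: 0.03540398 × 10⁴ = 354.0398 bp

spread=354.0398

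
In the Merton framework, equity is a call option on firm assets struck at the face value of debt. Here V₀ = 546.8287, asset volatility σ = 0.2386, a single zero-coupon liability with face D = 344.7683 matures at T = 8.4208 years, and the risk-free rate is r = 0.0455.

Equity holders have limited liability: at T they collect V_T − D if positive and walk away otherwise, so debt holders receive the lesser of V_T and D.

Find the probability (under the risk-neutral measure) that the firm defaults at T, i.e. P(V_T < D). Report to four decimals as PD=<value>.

PD=0.1912

d₁ = [ln(V₀/D) + (r + σ²/2)T] / (σ√T)
   = [ln(546.8287/344.7683) + (0.0455 + 0.5·0.2386²)·8.4208] / (0.2386·√8.4208)
   = [0.461263 + 0.622844] / 0.692384 = 1.565760
d₂ = d₁ − σ√T = 1.565760 − 0.692384 = 0.873376
risk-neutral PD = N(−d₂) = N(-0.873376) = 0.191229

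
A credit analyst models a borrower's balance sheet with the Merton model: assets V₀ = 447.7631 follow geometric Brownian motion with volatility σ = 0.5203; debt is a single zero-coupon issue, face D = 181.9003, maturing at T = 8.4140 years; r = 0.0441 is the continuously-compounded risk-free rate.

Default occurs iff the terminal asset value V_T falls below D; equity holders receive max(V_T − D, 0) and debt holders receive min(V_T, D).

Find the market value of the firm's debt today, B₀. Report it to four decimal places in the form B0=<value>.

B0=91.8317

d₁ = [ln(V₀/D) + (r + σ²/2)T] / (σ√T)
   = [ln(447.7631/181.9003) + (0.0441 + 0.5·0.5203²)·8.4140] / (0.5203·√8.4140)
   = [0.900806 + 1.509943] / 1.509229 = 1.597338
d₂ = d₁ − σ√T = 1.597338 − 1.509229 = 0.088109
N(d₁) = 0.944905,  N(d₂) = 0.535105,  e^(−rT) = 0.690004
E₀ = V₀·N(d₁) − D·e^(−rT)·N(d₂)
   = 447.7631·0.944905 − 181.9003·0.690004·0.535105 = 355.931402
B₀ = V₀ − E₀ = 447.7631 − 355.931402 = 91.831698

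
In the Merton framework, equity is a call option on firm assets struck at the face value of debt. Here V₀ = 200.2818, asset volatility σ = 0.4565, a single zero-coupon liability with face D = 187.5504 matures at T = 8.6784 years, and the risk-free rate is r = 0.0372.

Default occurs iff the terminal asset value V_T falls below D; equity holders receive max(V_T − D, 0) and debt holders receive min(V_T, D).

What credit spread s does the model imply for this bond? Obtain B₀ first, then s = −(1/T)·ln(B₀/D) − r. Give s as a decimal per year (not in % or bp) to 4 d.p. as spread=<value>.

spread=0.0591

d₁ = [ln(V₀/D) + (r + σ²/2)T] / (σ√T)
   = [ln(200.2818/187.5504) + (0.0372 + 0.5·0.4565²)·8.6784] / (0.4565·√8.6784)
   = [0.065678 + 1.227092] / 1.344809 = 0.961304
d₂ = d₁ − σ√T = 0.961304 − 1.344809 = -0.383505
N(d₁) = 0.831800,  N(d₂) = 0.350673,  e^(−rT) = 0.724092
E₀ = V₀·N(d₁) − D·e^(−rT)·N(d₂)
   = 200.2818·0.831800 − 187.5504·0.724092·0.350673 = 118.971789
B₀ = V₀ − E₀ = 200.2818 − 118.971789 = 81.310011
spread = −(1/T)·ln(B₀/D) − r = −(1/8.6784)·ln(81.310011/187.5504) − 0.0372 = 0.05910559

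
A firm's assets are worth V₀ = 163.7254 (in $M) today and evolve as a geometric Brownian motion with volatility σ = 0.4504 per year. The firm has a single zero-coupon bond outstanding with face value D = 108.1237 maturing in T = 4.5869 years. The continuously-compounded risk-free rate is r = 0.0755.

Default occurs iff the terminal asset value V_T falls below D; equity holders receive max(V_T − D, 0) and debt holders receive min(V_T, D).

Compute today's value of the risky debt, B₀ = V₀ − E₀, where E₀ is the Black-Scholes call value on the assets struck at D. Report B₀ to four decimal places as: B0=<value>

d₁ = [ln(V₀/D) + (r + σ²/2)T] / (σ√T)
   = [ln(163.7254/108.1237) + (0.0755 + 0.5·0.4504²)·4.5869] / (0.4504·√4.5869)
   = [0.414915 + 0.811561] / 0.964624 = 1.271454
d₂ = d₁ − σ√T = 1.271454 − 0.964624 = 0.306830
N(d₁) = 0.898216,  N(d₂) = 0.620514,  e^(−rT) = 0.707293
E₀ = V₀·N(d₁) − D·e^(−rT)·N(d₂)
   = 163.7254·0.898216 − 108.1237·0.707293·0.620514 = 99.607007
B₀ = V₀ − E₀ = 163.7254 − 99.607007 = 64.118393

B0=64.1184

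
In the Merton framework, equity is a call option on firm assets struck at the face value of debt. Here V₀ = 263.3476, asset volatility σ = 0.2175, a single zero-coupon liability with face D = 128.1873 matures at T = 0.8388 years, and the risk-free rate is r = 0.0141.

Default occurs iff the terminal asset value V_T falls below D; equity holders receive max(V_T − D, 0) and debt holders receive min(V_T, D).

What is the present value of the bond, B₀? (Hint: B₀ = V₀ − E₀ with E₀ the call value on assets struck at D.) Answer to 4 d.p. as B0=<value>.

d₁ = [ln(V₀/D) + (r + σ²/2)T] / (σ√T)
   = [ln(263.3476/128.1873) + (0.0141 + 0.5·0.2175²)·0.8388] / (0.2175·√0.8388)
   = [0.719982 + 0.031667] / 0.199200 = 3.773349
d₂ = d₁ − σ√T = 3.773349 − 0.199200 = 3.574150
N(d₁) = 0.999919,  N(d₂) = 0.999824,  e^(−rT) = 0.988243
E₀ = V₀·N(d₁) − D·e^(−rT)·N(d₂)
   = 263.3476·0.999919 − 128.1873·0.988243·0.999824 = 136.668498
B₀ = V₀ − E₀ = 263.3476 − 136.668498 = 126.679102

B0=126.6791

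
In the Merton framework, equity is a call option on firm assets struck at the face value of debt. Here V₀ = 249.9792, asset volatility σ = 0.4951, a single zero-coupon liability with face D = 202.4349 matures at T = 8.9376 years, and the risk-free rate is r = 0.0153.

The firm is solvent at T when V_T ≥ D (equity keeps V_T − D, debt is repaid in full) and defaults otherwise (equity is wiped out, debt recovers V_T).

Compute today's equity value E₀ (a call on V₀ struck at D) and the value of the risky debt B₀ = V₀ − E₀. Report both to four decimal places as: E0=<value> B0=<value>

E0=154.6308 B0=95.3484

d₁ = [ln(V₀/D) + (r + σ²/2)T] / (σ√T)
   = [ln(249.9792/202.4349) + (0.0153 + 0.5·0.4951²)·8.9376] / (0.4951·√8.9376)
   = [0.210959 + 1.232155] / 1.480142 = 0.974984
d₂ = d₁ − σ√T = 0.974984 − 1.480142 = -0.505158
N(d₁) = 0.835216,  N(d₂) = 0.306724,  e^(−rT) = 0.872192
E₀ = V₀·N(d₁) − D·e^(−rT)·N(d₂)
   = 249.9792·0.835216 − 202.4349·0.872192·0.306724 = 154.630759
B₀ = V₀ − E₀ = 249.9792 − 154.630759 = 95.348441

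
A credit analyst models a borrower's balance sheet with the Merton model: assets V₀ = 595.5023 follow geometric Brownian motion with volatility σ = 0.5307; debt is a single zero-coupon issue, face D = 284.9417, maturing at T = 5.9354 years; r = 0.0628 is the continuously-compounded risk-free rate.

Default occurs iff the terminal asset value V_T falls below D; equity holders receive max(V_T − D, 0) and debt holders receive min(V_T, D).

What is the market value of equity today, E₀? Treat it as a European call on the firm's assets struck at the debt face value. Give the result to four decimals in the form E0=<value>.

E0=441.4802

d₁ = [ln(V₀/D) + (r + σ²/2)T] / (σ√T)
   = [ln(595.5023/284.9417) + (0.0628 + 0.5·0.5307²)·5.9354] / (0.5307·√5.9354)
   = [0.737121 + 1.208574] / 1.292927 = 1.504875
d₂ = d₁ − σ√T = 1.504875 − 1.292927 = 0.211948
N(d₁) = 0.933822,  N(d₂) = 0.583926,  e^(−rT) = 0.688842
E₀ = V₀·N(d₁) − D·e^(−rT)·N(d₂)
   = 595.5023·0.933822 − 284.9417·0.688842·0.583926 = 441.480152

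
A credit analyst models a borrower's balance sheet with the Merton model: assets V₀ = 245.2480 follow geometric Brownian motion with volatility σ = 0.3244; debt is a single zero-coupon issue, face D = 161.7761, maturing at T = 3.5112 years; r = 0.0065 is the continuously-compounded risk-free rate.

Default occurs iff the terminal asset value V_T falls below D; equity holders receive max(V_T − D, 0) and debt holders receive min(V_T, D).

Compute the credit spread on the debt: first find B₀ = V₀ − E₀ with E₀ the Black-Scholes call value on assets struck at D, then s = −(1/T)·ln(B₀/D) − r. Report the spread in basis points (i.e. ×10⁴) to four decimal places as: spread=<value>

d₁ = [ln(V₀/D) + (r + σ²/2)T] / (σ√T)
   = [ln(245.2480/161.7761) + (0.0065 + 0.5·0.3244²)·3.5112] / (0.3244·√3.5112)
   = [0.416057 + 0.207574] / 0.607867 = 1.025933
d₂ = d₁ − σ√T = 1.025933 − 0.607867 = 0.418066
N(d₁) = 0.847538,  N(d₂) = 0.662050,  e^(−rT) = 0.977436
E₀ = V₀·N(d₁) − D·e^(−rT)·N(d₂)
   = 245.2480·0.847538 − 161.7761·0.977436·0.662050 = 103.169877
B₀ = V₀ − E₀ = 245.2480 − 103.169877 = 142.078123
spread = −(1/T)·ln(B₀/D) − r = −(1/3.5112)·ln(142.078123/161.7761) − 0.0065 = 0.03047773
in basis points: 0.03047773 × 10⁴ = 304.7773 bp

spread=304.7773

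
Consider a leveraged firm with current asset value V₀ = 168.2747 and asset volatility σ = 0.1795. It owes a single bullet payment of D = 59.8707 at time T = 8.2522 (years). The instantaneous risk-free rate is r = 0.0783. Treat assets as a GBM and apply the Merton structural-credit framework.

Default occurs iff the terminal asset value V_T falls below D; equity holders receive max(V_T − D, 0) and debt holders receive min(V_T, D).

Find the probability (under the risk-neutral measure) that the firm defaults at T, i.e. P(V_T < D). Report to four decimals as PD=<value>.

d₁ = [ln(V₀/D) + (r + σ²/2)T] / (σ√T)
   = [ln(168.2747/59.8707) + (0.0783 + 0.5·0.1795²)·8.2522] / (0.1795·√8.2522)
   = [1.033411 + 0.779091] / 0.515643 = 3.515031
d₂ = d₁ − σ√T = 3.515031 − 0.515643 = 2.999387
risk-neutral PD = N(−d₂) = N(-2.999387) = 0.001353

PD=0.0014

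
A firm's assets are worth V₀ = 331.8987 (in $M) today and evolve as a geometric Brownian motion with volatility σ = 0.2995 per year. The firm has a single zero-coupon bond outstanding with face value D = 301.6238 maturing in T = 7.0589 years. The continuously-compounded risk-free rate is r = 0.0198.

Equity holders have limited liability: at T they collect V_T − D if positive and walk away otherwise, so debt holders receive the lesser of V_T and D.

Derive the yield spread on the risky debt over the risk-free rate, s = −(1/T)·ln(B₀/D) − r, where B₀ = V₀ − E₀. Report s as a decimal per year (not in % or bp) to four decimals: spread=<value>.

spread=0.0374

d₁ = [ln(V₀/D) + (r + σ²/2)T] / (σ√T)
   = [ln(331.8987/301.6238) + (0.0198 + 0.5·0.2995²)·7.0589] / (0.2995·√7.0589)
   = [0.095649 + 0.456359] / 0.795729 = 0.693713
d₂ = d₁ − σ√T = 0.693713 − 0.795729 = -0.102016
N(d₁) = 0.756069,  N(d₂) = 0.459372,  e^(−rT) = 0.869561
E₀ = V₀·N(d₁) − D·e^(−rT)·N(d₂)
   = 331.8987·0.756069 − 301.6238·0.869561·0.459372 = 130.454024
B₀ = V₀ − E₀ = 331.8987 − 130.454024 = 201.444676
spread = −(1/T)·ln(B₀/D) − r = −(1/7.0589)·ln(201.444676/301.6238) − 0.0198 = 0.03738536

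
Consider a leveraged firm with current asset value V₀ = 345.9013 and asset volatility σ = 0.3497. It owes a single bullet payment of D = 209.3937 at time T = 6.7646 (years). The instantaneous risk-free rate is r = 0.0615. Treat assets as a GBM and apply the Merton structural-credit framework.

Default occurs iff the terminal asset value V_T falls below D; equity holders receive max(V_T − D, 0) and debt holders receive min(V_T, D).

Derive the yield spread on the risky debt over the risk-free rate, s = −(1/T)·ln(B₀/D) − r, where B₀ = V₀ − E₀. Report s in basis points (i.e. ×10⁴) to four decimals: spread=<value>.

spread=172.8297

d₁ = [ln(V₀/D) + (r + σ²/2)T] / (σ√T)
   = [ln(345.9013/209.3937) + (0.0615 + 0.5·0.3497²)·6.7646] / (0.3497·√6.7646)
   = [0.501937 + 0.829645] / 0.909529 = 1.464034
d₂ = d₁ − σ√T = 1.464034 − 0.909529 = 0.554505
N(d₁) = 0.928408,  N(d₂) = 0.710383,  e^(−rT) = 0.659665
E₀ = V₀·N(d₁) − D·e^(−rT)·N(d₂)
   = 345.9013·0.928408 − 209.3937·0.659665·0.710383 = 223.012373
B₀ = V₀ − E₀ = 345.9013 − 223.012373 = 122.888927
spread = −(1/T)·ln(B₀/D) − r = −(1/6.7646)·ln(122.888927/209.3937) − 0.0615 = 0.01728297
in basis points: 0.01728297 × 10⁴ = 172.8297 bp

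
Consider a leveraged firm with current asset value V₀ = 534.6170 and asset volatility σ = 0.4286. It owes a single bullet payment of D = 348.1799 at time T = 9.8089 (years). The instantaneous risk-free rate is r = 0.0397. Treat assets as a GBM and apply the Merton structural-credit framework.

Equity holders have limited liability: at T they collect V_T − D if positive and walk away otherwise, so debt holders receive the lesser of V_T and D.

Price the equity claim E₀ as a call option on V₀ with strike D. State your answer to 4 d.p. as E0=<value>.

E0=368.9340

d₁ = [ln(V₀/D) + (r + σ²/2)T] / (σ√T)
   = [ln(534.6170/348.1799) + (0.0397 + 0.5·0.4286²)·9.8089] / (0.4286·√9.8089)
   = [0.428831 + 1.290351] / 1.342339 = 1.280736
d₂ = d₁ − σ√T = 1.280736 − 1.342339 = -0.061604
N(d₁) = 0.899857,  N(d₂) = 0.475439,  e^(−rT) = 0.677454
E₀ = V₀·N(d₁) − D·e^(−rT)·N(d₂)
   = 534.6170·0.899857 − 348.1799·0.677454·0.475439 = 368.934037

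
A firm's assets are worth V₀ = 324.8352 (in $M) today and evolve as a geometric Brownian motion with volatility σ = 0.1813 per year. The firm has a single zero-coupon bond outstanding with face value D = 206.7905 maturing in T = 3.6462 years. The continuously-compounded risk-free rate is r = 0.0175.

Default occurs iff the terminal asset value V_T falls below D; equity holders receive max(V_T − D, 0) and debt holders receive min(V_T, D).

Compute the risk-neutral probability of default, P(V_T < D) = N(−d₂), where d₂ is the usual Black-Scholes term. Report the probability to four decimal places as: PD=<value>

d₁ = [ln(V₀/D) + (r + σ²/2)T] / (σ√T)
   = [ln(324.8352/206.7905) + (0.0175 + 0.5·0.1813²)·3.6462] / (0.1813·√3.6462)
   = [0.451612 + 0.123733] / 0.346193 = 1.661921
d₂ = d₁ − σ√T = 1.661921 − 0.346193 = 1.315728
risk-neutral PD = N(−d₂) = N(-1.315728) = 0.094133

PD=0.0941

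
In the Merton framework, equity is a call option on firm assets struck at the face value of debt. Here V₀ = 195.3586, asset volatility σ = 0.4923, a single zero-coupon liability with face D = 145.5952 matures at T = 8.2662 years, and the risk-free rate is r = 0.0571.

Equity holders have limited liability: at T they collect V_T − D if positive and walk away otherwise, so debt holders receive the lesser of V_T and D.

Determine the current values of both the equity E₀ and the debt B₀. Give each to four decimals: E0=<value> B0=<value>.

d₁ = [ln(V₀/D) + (r + σ²/2)T] / (σ√T)
   = [ln(195.3586/145.5952) + (0.0571 + 0.5·0.4923²)·8.2662] / (0.4923·√8.2662)
   = [0.294007 + 1.473695] / 1.415412 = 1.248896
d₂ = d₁ − σ√T = 1.248896 − 1.415412 = -0.166516
N(d₁) = 0.894148,  N(d₂) = 0.433876,  e^(−rT) = 0.623754
E₀ = V₀·N(d₁) − D·e^(−rT)·N(d₂)
   = 195.3586·0.894148 − 145.5952·0.623754·0.433876 = 135.276956
B₀ = V₀ − E₀ = 195.3586 − 135.276956 = 60.081644

E0=135.2770 B0=60.0816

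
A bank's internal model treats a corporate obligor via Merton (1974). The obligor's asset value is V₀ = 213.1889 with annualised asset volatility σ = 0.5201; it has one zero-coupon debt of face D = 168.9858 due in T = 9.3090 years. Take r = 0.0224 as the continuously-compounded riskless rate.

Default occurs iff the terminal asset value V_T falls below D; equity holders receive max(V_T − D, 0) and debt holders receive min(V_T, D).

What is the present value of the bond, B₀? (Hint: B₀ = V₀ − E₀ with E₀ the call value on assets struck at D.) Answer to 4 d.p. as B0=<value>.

B0=71.8531

d₁ = [ln(V₀/D) + (r + σ²/2)T] / (σ√T)
   = [ln(213.1889/168.9858) + (0.0224 + 0.5·0.5201²)·9.3090] / (0.5201·√9.3090)
   = [0.232364 + 1.467583] / 1.586859 = 1.071265
d₂ = d₁ − σ√T = 1.071265 − 1.586859 = -0.515594
N(d₁) = 0.857975,  N(d₂) = 0.303069,  e^(−rT) = 0.811783
E₀ = V₀·N(d₁) − D·e^(−rT)·N(d₂)
   = 213.1889·0.857975 − 168.9858·0.811783·0.303069 = 141.335750
B₀ = V₀ − E₀ = 213.1889 − 141.335750 = 71.853150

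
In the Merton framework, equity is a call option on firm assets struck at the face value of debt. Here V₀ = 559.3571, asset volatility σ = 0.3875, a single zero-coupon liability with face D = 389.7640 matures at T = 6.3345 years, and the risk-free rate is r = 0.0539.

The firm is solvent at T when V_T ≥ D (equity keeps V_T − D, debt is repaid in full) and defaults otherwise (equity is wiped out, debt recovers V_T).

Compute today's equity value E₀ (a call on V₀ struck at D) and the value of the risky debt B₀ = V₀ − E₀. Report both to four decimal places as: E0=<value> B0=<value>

E0=331.8541 B0=227.5030

d₁ = [ln(V₀/D) + (r + σ²/2)T] / (σ√T)
   = [ln(559.3571/389.7640) + (0.0539 + 0.5·0.3875²)·6.3345] / (0.3875·√6.3345)
   = [0.361247 + 0.817012] / 0.975277 = 1.208127
d₂ = d₁ − σ√T = 1.208127 − 0.975277 = 0.232851
N(d₁) = 0.886501,  N(d₂) = 0.592061,  e^(−rT) = 0.710754
E₀ = V₀·N(d₁) − D·e^(−rT)·N(d₂)
   = 559.3571·0.886501 − 389.7640·0.710754·0.592061 = 331.854096
B₀ = V₀ − E₀ = 559.3571 − 331.854096 = 227.503004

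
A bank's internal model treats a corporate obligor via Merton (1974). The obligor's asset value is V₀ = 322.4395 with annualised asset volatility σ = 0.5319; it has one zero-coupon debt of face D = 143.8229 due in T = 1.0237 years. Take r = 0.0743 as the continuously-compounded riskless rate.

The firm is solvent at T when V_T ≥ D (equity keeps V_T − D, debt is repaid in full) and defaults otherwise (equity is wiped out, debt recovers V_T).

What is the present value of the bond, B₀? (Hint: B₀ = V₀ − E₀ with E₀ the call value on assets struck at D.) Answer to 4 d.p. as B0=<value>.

B0=131.0018

d₁ = [ln(V₀/D) + (r + σ²/2)T] / (σ√T)
   = [ln(322.4395/143.8229) + (0.0743 + 0.5·0.5319²)·1.0237] / (0.5319·√1.0237)
   = [0.807333 + 0.220872] / 0.538166 = 1.910572
d₂ = d₁ − σ√T = 1.910572 − 0.538166 = 1.372406
N(d₁) = 0.971970,  N(d₂) = 0.915031,  e^(−rT) = 0.926760
E₀ = V₀·N(d₁) − D·e^(−rT)·N(d₂)
   = 322.4395·0.971970 − 143.8229·0.926760·0.915031 = 191.437706
B₀ = V₀ − E₀ = 322.4395 − 191.437706 = 131.001794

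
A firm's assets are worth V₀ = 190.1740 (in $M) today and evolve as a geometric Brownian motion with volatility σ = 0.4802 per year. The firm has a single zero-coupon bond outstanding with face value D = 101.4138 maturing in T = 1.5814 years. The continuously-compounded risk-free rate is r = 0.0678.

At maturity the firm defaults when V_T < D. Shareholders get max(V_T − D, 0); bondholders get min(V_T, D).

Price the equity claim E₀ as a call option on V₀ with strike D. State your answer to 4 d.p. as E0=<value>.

E0=103.2316

d₁ = [ln(V₀/D) + (r + σ²/2)T] / (σ√T)
   = [ln(190.1740/101.4138) + (0.0678 + 0.5·0.4802²)·1.5814] / (0.4802·√1.5814)
   = [0.628730 + 0.289548] / 0.603869 = 1.520657
d₂ = d₁ − σ√T = 1.520657 − 0.603869 = 0.916788
N(d₁) = 0.935827,  N(d₂) = 0.820373,  e^(−rT) = 0.898329
E₀ = V₀·N(d₁) − D·e^(−rT)·N(d₂)
   = 190.1740·0.935827 − 101.4138·0.898329·0.820373 = 103.231562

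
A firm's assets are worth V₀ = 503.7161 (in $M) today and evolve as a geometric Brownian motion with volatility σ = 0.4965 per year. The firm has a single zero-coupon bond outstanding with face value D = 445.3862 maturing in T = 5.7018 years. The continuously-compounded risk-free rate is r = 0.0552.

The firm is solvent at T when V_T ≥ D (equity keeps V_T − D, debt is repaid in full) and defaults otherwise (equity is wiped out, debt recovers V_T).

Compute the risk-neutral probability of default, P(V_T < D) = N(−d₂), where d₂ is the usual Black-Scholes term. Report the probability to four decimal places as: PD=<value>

d₁ = [ln(V₀/D) + (r + σ²/2)T] / (σ√T)
   = [ln(503.7161/445.3862) + (0.0552 + 0.5·0.4965²)·5.7018] / (0.4965·√5.7018)
   = [0.123071 + 1.017521] / 1.185565 = 0.962067
d₂ = d₁ − σ√T = 0.962067 − 1.185565 = -0.223498
risk-neutral PD = N(−d₂) = N(0.223498) = 0.588426

PD=0.5884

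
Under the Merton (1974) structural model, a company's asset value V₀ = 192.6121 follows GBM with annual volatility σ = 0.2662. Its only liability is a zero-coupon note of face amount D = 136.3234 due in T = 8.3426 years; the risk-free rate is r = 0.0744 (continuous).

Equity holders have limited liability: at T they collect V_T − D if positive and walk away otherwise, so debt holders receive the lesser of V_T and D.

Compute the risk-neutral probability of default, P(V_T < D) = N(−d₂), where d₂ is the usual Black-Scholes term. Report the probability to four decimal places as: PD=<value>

d₁ = [ln(V₀/D) + (r + σ²/2)T] / (σ√T)
   = [ln(192.6121/136.3234) + (0.0744 + 0.5·0.2662²)·8.3426] / (0.2662·√8.3426)
   = [0.345648 + 0.916278] / 0.768880 = 1.641252
d₂ = d₁ − σ√T = 1.641252 − 0.768880 = 0.872371
risk-neutral PD = N(−d₂) = N(-0.872371) = 0.191503

PD=0.1915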